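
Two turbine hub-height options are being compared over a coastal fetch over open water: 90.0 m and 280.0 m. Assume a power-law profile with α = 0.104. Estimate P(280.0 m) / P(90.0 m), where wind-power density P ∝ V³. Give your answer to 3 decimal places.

Speed ratio: V_B/V_A = (z_B/z_A)^α = (280.0/90.0)^0.104 = (3.1111)^0.104 = 1.12529
Power-density ratio: P_B/P_A = (V_B/V_A)³ = (1.12529)³ = 1.42492

1.425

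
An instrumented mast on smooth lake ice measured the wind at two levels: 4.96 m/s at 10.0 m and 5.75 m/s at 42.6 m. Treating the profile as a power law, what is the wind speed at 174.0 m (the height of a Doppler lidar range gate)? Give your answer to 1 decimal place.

6.6 m/s

First find α: α = ln(V₂/V₁)/ln(z₂/z₁) = ln(5.75/4.96)/ln(42.6/10.0) = 0.14779/1.44927 = 0.1020
Extrapolate from 42.6 m to 174.0 m: V₃ = 5.75 × (174.0/42.6)^0.1020 = 5.75 × 1.1543 = 6.6373 m/s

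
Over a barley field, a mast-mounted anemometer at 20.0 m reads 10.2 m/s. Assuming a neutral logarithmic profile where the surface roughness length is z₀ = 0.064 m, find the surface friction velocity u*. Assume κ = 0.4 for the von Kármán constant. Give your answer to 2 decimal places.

u* ≈ 0.71 m/s

Log law: V(z) = (u*/κ) · ln(z/z₀) ⇒ u* = κ · V / ln(z/z₀)
u* = 0.4 × 10.2 / ln(20.0/0.064) = 0.4 × 10.2 / 5.7446
   = 4.0800 / 5.7446 = 0.7102 m/s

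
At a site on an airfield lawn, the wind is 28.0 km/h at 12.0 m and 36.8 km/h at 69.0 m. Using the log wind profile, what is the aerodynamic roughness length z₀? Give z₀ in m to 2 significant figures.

Log law: V(z) ∝ ln(z/z₀). With r = V₁/V₂ = 28.0/36.8 = 0.76087,
r · ln(z₂/z₀) = ln(z₁/z₀) ⇒ ln z₀ = (ln z₁ − r·ln z₂)/(1 − r)
ln z₀ = (2.48491 − 0.76087×4.23411) / 0.23913 = -3.0807
z₀ = exp(-3.0807) = 0.04593 m

z₀ ≈ 0.046 m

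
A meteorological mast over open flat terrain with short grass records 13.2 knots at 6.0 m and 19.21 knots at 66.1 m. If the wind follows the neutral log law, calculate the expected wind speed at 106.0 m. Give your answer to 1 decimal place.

20.4 knots

Log law: V ∝ ln(z/z₀). From the pair, with r = V₁/V₂ = 0.68714,
ln z₀ = (ln z₁ − r·ln z₂)/(1 − r) = (1.7918 − 0.68714×4.1912)/0.31286 = -3.4782 → z₀ = 0.03086 m
V₃ = V₁ · ln(z₃/z₀)/ln(z₁/z₀) = 13.2 × 8.1416/5.2699 = 20.3929 knots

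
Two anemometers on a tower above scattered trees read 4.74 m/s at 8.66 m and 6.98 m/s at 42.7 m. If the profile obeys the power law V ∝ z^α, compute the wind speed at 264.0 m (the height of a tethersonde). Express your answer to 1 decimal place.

10.9 m/s

First find α: α = ln(V₂/V₁)/ln(z₂/z₁) = ln(6.98/4.74)/ln(42.7/8.66) = 0.38701/1.59548 = 0.2426
Extrapolate from 42.7 m to 264.0 m: V₃ = 6.98 × (264.0/42.7)^0.2426 = 6.98 × 1.5557 = 10.8585 m/s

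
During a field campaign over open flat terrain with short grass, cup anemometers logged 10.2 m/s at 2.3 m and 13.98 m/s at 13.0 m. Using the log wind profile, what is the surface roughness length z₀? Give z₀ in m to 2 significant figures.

z₀ ≈ 0.021 m

Log law: V(z) ∝ ln(z/z₀). With r = V₁/V₂ = 10.2/13.98 = 0.72961,
r · ln(z₂/z₀) = ln(z₁/z₀) ⇒ ln z₀ = (ln z₁ − r·ln z₂)/(1 − r)
ln z₀ = (0.83291 − 0.72961×2.56495) / 0.27039 = -3.8409
z₀ = exp(-3.8409) = 0.02148 m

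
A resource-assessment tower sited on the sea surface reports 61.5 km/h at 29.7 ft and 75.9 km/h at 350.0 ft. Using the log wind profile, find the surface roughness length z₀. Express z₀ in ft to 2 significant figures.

Log law: V(z) ∝ ln(z/z₀). With r = V₁/V₂ = 61.5/75.9 = 0.81028,
r · ln(z₂/z₀) = ln(z₁/z₀) ⇒ ln z₀ = (ln z₁ − r·ln z₂)/(1 − r)
ln z₀ = (3.39115 − 0.81028×5.85793) / 0.18972 = -7.1441
z₀ = exp(-7.1441) = 0.0007895 ft

z₀ ≈ 0.00079 ft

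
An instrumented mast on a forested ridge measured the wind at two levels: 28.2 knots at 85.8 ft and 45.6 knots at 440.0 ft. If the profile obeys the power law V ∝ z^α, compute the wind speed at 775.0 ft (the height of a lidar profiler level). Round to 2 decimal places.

First find α: α = ln(V₂/V₁)/ln(z₂/z₁) = ln(45.6/28.2)/ln(440.0/85.8) = 0.48059/1.63476 = 0.2940
Extrapolate from 440.0 ft to 775.0 ft: V₃ = 45.6 × (775.0/440.0)^0.2940 = 45.6 × 1.1811 = 53.8567 knots

53.86 knots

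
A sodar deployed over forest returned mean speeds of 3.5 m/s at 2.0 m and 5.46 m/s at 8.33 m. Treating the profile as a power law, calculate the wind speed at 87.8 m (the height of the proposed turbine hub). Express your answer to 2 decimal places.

First find α: α = ln(V₂/V₁)/ln(z₂/z₁) = ln(5.46/3.5)/ln(8.33/2.0) = 0.44469/1.42672 = 0.3117
Extrapolate from 8.33 m to 87.8 m: V₃ = 5.46 × (87.8/8.33)^0.3117 = 5.46 × 2.0836 = 11.3763 m/s

11.38 m/s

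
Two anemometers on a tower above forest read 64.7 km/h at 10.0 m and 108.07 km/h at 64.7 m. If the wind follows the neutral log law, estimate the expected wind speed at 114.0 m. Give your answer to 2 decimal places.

Log law: V ∝ ln(z/z₀). From the pair, with r = V₁/V₂ = 0.59869,
ln z₀ = (ln z₁ − r·ln z₂)/(1 − r) = (2.3026 − 0.59869×4.1698)/0.40131 = -0.4829 → z₀ = 0.6170 m
V₃ = V₁ · ln(z₃/z₀)/ln(z₁/z₀) = 64.7 × 5.2191/2.7855 = 121.2270 km/h

121.23 km/h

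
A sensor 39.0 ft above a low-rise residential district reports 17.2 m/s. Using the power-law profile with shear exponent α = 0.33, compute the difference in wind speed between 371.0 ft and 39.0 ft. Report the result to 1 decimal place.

Power law: V₂ = V₁ · (z₂/z₁)^α = 17.2 × (9.5128)^0.33 = 36.1718 m/s
ΔV = 36.1718 − 17.2 = 18.9718 m/s

19.0 m/s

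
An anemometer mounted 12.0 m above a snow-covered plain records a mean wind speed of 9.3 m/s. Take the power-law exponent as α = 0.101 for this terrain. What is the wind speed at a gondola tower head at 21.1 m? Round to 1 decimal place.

Power-law profile: V₂ = V₁ · (z₂/z₁)^α
V₂ = 9.3 × (21.1/12.0)^0.101 = 9.3 × (1.7583)^0.101
    = 9.3 × 1.0587 = 9.8455 m/s

9.8 m/s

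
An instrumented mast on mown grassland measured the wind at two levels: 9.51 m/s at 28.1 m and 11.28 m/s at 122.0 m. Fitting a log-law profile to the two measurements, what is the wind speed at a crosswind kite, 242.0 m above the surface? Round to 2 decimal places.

Log law: V ∝ ln(z/z₀). From the pair, with r = V₁/V₂ = 0.84309,
ln z₀ = (ln z₁ − r·ln z₂)/(1 − r) = (3.3358 − 0.84309×4.8040)/0.15691 = -4.5530 → z₀ = 0.01054 m
V₃ = V₁ · ln(z₃/z₀)/ln(z₁/z₀) = 9.51 × 10.0419/7.8887 = 12.1057 m/s

12.11 m/s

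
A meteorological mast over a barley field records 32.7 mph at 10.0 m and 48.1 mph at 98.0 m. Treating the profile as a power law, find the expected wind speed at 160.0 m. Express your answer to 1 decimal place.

First find α: α = ln(V₂/V₁)/ln(z₂/z₁) = ln(48.1/32.7)/ln(98.0/10.0) = 0.38591/2.28238 = 0.1691
Extrapolate from 98.0 m to 160.0 m: V₃ = 48.1 × (160.0/98.0)^0.1691 = 48.1 × 1.0864 = 52.2566 mph

52.3 mph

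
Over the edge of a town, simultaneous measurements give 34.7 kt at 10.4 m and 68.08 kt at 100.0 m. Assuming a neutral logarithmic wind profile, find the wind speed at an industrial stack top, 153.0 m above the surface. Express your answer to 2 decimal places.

74.35 kt

Log law: V ∝ ln(z/z₀). From the pair, with r = V₁/V₂ = 0.50969,
ln z₀ = (ln z₁ − r·ln z₂)/(1 − r) = (2.3418 − 0.50969×4.6052)/0.49031 = -0.0111 → z₀ = 0.9890 m
V₃ = V₁ · ln(z₃/z₀)/ln(z₁/z₀) = 34.7 × 5.0415/2.3529 = 74.3518 kt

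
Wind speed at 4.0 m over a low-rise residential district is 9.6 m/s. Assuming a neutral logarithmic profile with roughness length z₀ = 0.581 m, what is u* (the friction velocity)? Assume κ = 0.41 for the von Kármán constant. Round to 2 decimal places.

u* ≈ 2.04 m/s

Log law: V(z) = (u*/κ) · ln(z/z₀) ⇒ u* = κ · V / ln(z/z₀)
u* = 0.41 × 9.6 / ln(4.0/0.581) = 0.41 × 9.6 / 1.9293
   = 3.9360 / 1.9293 = 2.0401 m/s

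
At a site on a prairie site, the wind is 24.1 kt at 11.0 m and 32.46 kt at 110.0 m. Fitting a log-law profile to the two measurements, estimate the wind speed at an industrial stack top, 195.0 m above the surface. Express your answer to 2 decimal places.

Log law: V ∝ ln(z/z₀). From the pair, with r = V₁/V₂ = 0.74245,
ln z₀ = (ln z₁ − r·ln z₂)/(1 − r) = (2.3979 − 0.74245×4.7005)/0.25755 = -4.2399 → z₀ = 0.01441 m
V₃ = V₁ · ln(z₃/z₀)/ln(z₁/z₀) = 24.1 × 9.5129/6.6378 = 34.5386 kt

34.54 kt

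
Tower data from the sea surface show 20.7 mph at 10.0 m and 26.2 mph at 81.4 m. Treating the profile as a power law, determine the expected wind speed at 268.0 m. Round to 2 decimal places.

29.95 mph

First find α: α = ln(V₂/V₁)/ln(z₂/z₁) = ln(26.2/20.7)/ln(81.4/10.0) = 0.23563/2.09679 = 0.1124
Extrapolate from 81.4 m to 268.0 m: V₃ = 26.2 × (268.0/81.4)^0.1124 = 26.2 × 1.1433 = 29.9541 mph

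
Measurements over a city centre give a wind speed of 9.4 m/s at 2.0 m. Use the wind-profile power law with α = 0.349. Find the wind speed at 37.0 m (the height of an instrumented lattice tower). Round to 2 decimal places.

26.02 m/s

Power-law profile: V₂ = V₁ · (z₂/z₁)^α
V₂ = 9.4 × (37.0/2.0)^0.349 = 9.4 × (18.5000)^0.349
    = 9.4 × 2.7685 = 26.0238 m/s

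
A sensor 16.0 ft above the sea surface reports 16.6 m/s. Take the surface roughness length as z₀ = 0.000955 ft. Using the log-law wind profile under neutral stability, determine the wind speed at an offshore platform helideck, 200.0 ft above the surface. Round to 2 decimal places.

20.91 m/s

Log law: V(z) ∝ ln(z/z₀), so V₂/V₁ = ln(z₂/z₀) / ln(z₁/z₀).
ln(200.0/0.000955) = 12.2521, ln(16.0/0.000955) = 9.7264
V₂ = 16.6 × 12.2521/9.7264 = 16.6 × 1.2597 = 20.9107 m/s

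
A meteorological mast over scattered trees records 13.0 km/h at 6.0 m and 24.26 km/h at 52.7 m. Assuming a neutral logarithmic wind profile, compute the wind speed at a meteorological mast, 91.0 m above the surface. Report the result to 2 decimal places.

Log law: V ∝ ln(z/z₀). From the pair, with r = V₁/V₂ = 0.53586,
ln z₀ = (ln z₁ − r·ln z₂)/(1 − r) = (1.7918 − 0.53586×3.9646)/0.46414 = -0.7169 → z₀ = 0.4883 m
V₃ = V₁ · ln(z₃/z₀)/ln(z₁/z₀) = 13.0 × 5.2277/2.5086 = 27.0907 km/h

27.09 km/h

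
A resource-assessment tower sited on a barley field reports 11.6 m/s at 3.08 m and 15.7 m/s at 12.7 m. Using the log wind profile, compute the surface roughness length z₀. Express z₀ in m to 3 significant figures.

Log law: V(z) ∝ ln(z/z₀). With r = V₁/V₂ = 11.6/15.7 = 0.73885,
r · ln(z₂/z₀) = ln(z₁/z₀) ⇒ ln z₀ = (ln z₁ − r·ln z₂)/(1 − r)
ln z₀ = (1.12493 − 0.73885×2.54160) / 0.26115 = -2.8832
z₀ = exp(-2.8832) = 0.05595 m

z₀ ≈ 0.0560 m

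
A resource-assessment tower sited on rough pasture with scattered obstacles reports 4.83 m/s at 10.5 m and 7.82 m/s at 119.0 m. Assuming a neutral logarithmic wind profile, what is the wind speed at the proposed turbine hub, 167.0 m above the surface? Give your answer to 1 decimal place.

8.2 m/s

Log law: V ∝ ln(z/z₀). From the pair, with r = V₁/V₂ = 0.61765,
ln z₀ = (ln z₁ − r·ln z₂)/(1 − r) = (2.3514 − 0.61765×4.7791)/0.38235 = -1.5704 → z₀ = 0.2080 m
V₃ = V₁ · ln(z₃/z₀)/ln(z₁/z₀) = 4.83 × 6.6884/3.9217 = 8.2374 m/s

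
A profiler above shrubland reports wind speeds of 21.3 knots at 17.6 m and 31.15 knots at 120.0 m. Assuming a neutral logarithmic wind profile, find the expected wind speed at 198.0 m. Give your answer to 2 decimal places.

Log law: V ∝ ln(z/z₀). From the pair, with r = V₁/V₂ = 0.68379,
ln z₀ = (ln z₁ − r·ln z₂)/(1 − r) = (2.8679 − 0.68379×4.7875)/0.31621 = -1.2831 → z₀ = 0.2772 m
V₃ = V₁ · ln(z₃/z₀)/ln(z₁/z₀) = 21.3 × 6.5714/4.1510 = 33.7196 knots

33.72 knots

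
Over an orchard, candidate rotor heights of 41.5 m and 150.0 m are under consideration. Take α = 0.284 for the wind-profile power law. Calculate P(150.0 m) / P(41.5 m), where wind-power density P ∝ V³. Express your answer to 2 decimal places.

2.99

Speed ratio: V_B/V_A = (z_B/z_A)^α = (150.0/41.5)^0.284 = (3.6145)^0.284 = 1.44040
Power-density ratio: P_B/P_A = (V_B/V_A)³ = (1.44040)³ = 2.98850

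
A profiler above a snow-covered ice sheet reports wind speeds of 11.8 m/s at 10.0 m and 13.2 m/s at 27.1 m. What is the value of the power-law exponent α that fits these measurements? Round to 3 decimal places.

α ≈ 0.112

Power law: V₂/V₁ = (z₂/z₁)^α ⇒ α = ln(V₂/V₁) / ln(z₂/z₁)
α = ln(13.2/11.8) / ln(27.1/10.0) = ln(1.1186) / ln(2.7100)
  = 0.11212 / 0.99695 = 0.11246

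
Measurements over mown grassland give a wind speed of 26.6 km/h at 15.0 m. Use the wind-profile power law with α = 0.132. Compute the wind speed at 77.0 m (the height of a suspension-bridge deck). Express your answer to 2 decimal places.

Power-law profile: V₂ = V₁ · (z₂/z₁)^α
V₂ = 26.6 × (77.0/15.0)^0.132 = 26.6 × (5.1333)^0.132
    = 26.6 × 1.2410 = 33.0107 km/h

33.01 km/h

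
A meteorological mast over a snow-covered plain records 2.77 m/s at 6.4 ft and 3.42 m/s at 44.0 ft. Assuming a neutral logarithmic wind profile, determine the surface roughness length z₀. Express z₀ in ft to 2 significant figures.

z₀ ≈ 0.0017 ft

Log law: V(z) ∝ ln(z/z₀). With r = V₁/V₂ = 2.77/3.42 = 0.80994,
r · ln(z₂/z₀) = ln(z₁/z₀) ⇒ ln z₀ = (ln z₁ − r·ln z₂)/(1 − r)
ln z₀ = (1.85630 − 0.80994×3.78419) / 0.19006 = -6.3595
z₀ = exp(-6.3595) = 0.001730 ft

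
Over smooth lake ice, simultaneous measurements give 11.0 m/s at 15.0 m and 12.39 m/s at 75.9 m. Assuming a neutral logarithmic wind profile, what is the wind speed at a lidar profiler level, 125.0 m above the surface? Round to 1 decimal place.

Log law: V ∝ ln(z/z₀). From the pair, with r = V₁/V₂ = 0.88781,
ln z₀ = (ln z₁ − r·ln z₂)/(1 − r) = (2.7081 − 0.88781×4.3294)/0.11219 = -10.1229 → z₀ = 0.00004015 m
V₃ = V₁ · ln(z₃/z₀)/ln(z₁/z₀) = 11.0 × 14.9512/12.8310 = 12.8177 m/s

12.8 m/s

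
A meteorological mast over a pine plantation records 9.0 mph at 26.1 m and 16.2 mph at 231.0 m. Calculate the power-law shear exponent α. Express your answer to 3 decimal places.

α ≈ 0.270

Power law: V₂/V₁ = (z₂/z₁)^α ⇒ α = ln(V₂/V₁) / ln(z₂/z₁)
α = ln(16.2/9.0) / ln(231.0/26.1) = ln(1.8000) / ln(8.8506)
  = 0.58779 / 2.18048 = 0.26957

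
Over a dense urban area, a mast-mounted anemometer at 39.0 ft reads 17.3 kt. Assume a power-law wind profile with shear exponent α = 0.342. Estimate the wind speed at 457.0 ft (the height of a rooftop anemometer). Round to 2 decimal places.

Power-law profile: V₂ = V₁ · (z₂/z₁)^α
V₂ = 17.3 × (457.0/39.0)^0.342 = 17.3 × (11.7179)^0.342
    = 17.3 × 2.3203 = 40.1415 kt

40.14 kt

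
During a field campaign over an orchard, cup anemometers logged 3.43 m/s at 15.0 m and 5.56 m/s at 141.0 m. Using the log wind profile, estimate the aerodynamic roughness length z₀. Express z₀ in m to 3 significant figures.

Log law: V(z) ∝ ln(z/z₀). With r = V₁/V₂ = 3.43/5.56 = 0.61691,
r · ln(z₂/z₀) = ln(z₁/z₀) ⇒ ln z₀ = (ln z₁ − r·ln z₂)/(1 − r)
ln z₀ = (2.70805 − 0.61691×4.94876) / 0.38309 = -0.9002
z₀ = exp(-0.9002) = 0.4065 m

z₀ ≈ 0.406 m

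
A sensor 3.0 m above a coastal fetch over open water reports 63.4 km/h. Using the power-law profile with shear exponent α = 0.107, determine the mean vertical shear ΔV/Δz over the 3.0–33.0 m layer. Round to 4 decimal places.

0.6181 km/h/m

Power law: V₂ = V₁ · (z₂/z₁)^α = 63.4 × (11.0000)^0.107 = 81.9442 km/h
ΔV/Δz = (81.9442 − 63.4)/(33.0 − 3.0) = 18.5442/30.0000 = 0.61814 km/h/m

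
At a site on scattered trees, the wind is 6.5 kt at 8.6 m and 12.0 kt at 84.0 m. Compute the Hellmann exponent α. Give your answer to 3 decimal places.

α ≈ 0.269

Power law: V₂/V₁ = (z₂/z₁)^α ⇒ α = ln(V₂/V₁) / ln(z₂/z₁)
α = ln(12.0/6.5) / ln(84.0/8.6) = ln(1.8462) / ln(9.7674)
  = 0.61310 / 2.27905 = 0.26902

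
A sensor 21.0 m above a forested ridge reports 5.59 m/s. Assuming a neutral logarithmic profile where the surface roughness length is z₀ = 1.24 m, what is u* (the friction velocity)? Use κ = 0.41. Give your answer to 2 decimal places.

u* ≈ 0.81 m/s

Log law: V(z) = (u*/κ) · ln(z/z₀) ⇒ u* = κ · V / ln(z/z₀)
u* = 0.41 × 5.59 / ln(21.0/1.24) = 0.41 × 5.59 / 2.8294
   = 2.2919 / 2.8294 = 0.8100 m/s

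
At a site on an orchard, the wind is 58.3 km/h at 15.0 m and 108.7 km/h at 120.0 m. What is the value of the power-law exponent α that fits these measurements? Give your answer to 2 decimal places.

α ≈ 0.30

Power law: V₂/V₁ = (z₂/z₁)^α ⇒ α = ln(V₂/V₁) / ln(z₂/z₁)
α = ln(108.7/58.3) / ln(120.0/15.0) = ln(1.8645) / ln(8.0000)
  = 0.62299 / 2.07944 = 0.29959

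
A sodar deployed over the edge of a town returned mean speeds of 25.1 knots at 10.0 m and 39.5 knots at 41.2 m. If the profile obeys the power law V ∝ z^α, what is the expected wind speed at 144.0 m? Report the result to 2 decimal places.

58.97 knots

First find α: α = ln(V₂/V₁)/ln(z₂/z₁) = ln(39.5/25.1)/ln(41.2/10.0) = 0.45343/1.41585 = 0.3203
Extrapolate from 41.2 m to 144.0 m: V₃ = 39.5 × (144.0/41.2)^0.3203 = 39.5 × 1.4930 = 58.9718 knots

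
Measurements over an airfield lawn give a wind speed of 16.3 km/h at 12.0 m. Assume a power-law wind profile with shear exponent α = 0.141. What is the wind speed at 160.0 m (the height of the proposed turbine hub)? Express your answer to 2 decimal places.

23.49 km/h

Power-law profile: V₂ = V₁ · (z₂/z₁)^α
V₂ = 16.3 × (160.0/12.0)^0.141 = 16.3 × (13.3333)^0.141
    = 16.3 × 1.4408 = 23.4857 km/h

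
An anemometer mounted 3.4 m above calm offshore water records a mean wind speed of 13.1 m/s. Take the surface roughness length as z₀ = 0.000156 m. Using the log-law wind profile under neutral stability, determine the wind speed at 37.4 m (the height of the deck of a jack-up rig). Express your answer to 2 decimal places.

Log law: V(z) ∝ ln(z/z₀), so V₂/V₁ = ln(z₂/z₀) / ln(z₁/z₀).
ln(37.4/0.000156) = 12.3873, ln(3.4/0.000156) = 9.9894
V₂ = 13.1 × 12.3873/9.9894 = 13.1 × 1.2400 = 16.2446 m/s

16.24 m/s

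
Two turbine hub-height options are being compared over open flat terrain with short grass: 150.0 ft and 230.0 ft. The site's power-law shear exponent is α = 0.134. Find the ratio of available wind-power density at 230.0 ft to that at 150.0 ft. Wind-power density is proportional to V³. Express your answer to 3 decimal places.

1.187

Speed ratio: V_B/V_A = (z_B/z_A)^α = (230.0/150.0)^0.134 = (1.5333)^0.134 = 1.05895
Power-density ratio: P_B/P_A = (V_B/V_A)³ = (1.05895)³ = 1.18748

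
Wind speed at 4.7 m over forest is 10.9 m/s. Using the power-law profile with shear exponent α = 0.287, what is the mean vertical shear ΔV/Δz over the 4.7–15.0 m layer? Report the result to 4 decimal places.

0.4183 m/s/m

Power law: V₂ = V₁ · (z₂/z₁)^α = 10.9 × (3.1915)^0.287 = 15.2080 m/s
ΔV/Δz = (15.2080 − 10.9)/(15.0 − 4.7) = 4.3080/10.3000 = 0.41825 m/s/m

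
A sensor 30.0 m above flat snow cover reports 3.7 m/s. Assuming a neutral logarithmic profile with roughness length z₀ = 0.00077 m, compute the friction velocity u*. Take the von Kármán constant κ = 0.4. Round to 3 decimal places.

u* ≈ 0.140 m/s

Log law: V(z) = (u*/κ) · ln(z/z₀) ⇒ u* = κ · V / ln(z/z₀)
u* = 0.4 × 3.7 / ln(30.0/0.00077) = 0.4 × 3.7 / 10.5703
   = 1.4800 / 10.5703 = 0.1400 m/s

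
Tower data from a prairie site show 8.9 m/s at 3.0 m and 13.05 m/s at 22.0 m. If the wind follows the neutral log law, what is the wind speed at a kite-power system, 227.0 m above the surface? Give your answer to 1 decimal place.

Log law: V ∝ ln(z/z₀). From the pair, with r = V₁/V₂ = 0.68199,
ln z₀ = (ln z₁ − r·ln z₂)/(1 − r) = (1.0986 − 0.68199×3.0910)/0.31801 = -3.1743 → z₀ = 0.04182 m
V₃ = V₁ · ln(z₃/z₀)/ln(z₁/z₀) = 8.9 × 8.5993/4.2729 = 17.9113 m/s

17.9 m/s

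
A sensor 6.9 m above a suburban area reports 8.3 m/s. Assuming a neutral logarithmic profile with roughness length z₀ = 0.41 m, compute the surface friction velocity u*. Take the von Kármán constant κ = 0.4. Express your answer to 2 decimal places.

u* ≈ 1.18 m/s

Log law: V(z) = (u*/κ) · ln(z/z₀) ⇒ u* = κ · V / ln(z/z₀)
u* = 0.4 × 8.3 / ln(6.9/0.41) = 0.4 × 8.3 / 2.8231
   = 3.3200 / 2.8231 = 1.1760 m/s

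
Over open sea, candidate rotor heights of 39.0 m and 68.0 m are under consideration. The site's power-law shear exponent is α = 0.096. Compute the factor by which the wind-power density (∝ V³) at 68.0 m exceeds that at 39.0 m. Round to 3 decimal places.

1.174

Speed ratio: V_B/V_A = (z_B/z_A)^α = (68.0/39.0)^0.096 = (1.7436)^0.096 = 1.05482
Power-density ratio: P_B/P_A = (V_B/V_A)³ = (1.05482)³ = 1.17364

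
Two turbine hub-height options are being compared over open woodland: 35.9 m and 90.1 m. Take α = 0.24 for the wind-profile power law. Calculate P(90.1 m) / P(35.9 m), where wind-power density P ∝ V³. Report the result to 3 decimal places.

Speed ratio: V_B/V_A = (z_B/z_A)^α = (90.1/35.9)^0.24 = (2.5097)^0.24 = 1.24713
Power-density ratio: P_B/P_A = (V_B/V_A)³ = (1.24713)³ = 1.93970

1.940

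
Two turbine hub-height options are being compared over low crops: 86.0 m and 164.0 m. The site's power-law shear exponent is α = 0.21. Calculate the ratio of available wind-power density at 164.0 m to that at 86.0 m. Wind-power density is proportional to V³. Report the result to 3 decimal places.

1.502

Speed ratio: V_B/V_A = (z_B/z_A)^α = (164.0/86.0)^0.21 = (1.9070)^0.21 = 1.14518
Power-density ratio: P_B/P_A = (V_B/V_A)³ = (1.14518)³ = 1.50182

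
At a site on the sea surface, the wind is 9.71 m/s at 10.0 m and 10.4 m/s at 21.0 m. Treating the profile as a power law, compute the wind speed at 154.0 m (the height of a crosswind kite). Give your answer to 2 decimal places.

First find α: α = ln(V₂/V₁)/ln(z₂/z₁) = ln(10.4/9.71)/ln(21.0/10.0) = 0.06865/0.74194 = 0.0925
Extrapolate from 21.0 m to 154.0 m: V₃ = 10.4 × (154.0/21.0)^0.0925 = 10.4 × 1.2024 = 12.5054 m/s

12.51 m/s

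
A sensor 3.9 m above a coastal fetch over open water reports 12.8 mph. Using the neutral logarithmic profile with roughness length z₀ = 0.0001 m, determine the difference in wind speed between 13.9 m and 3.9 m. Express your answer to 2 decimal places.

Log law: V₂ = V₁ · ln(z₂/z₀)/ln(z₁/z₀) = 12.8 × 11.8422/10.5713 = 14.3389 mph
ΔV = 14.3389 − 12.8 = 1.5389 mph

1.54 mph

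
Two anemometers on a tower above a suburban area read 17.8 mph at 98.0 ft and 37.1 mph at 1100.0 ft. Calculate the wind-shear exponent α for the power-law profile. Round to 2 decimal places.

Power law: V₂/V₁ = (z₂/z₁)^α ⇒ α = ln(V₂/V₁) / ln(z₂/z₁)
α = ln(37.1/17.8) / ln(1100.0/98.0) = ln(2.0843) / ln(11.2245)
  = 0.73442 / 2.41810 = 0.30372

α ≈ 0.30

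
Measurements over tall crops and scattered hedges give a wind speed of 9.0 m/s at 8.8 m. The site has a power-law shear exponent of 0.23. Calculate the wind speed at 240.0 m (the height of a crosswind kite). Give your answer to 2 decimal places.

Power-law profile: V₂ = V₁ · (z₂/z₁)^α
V₂ = 9.0 × (240.0/8.8)^0.23 = 9.0 × (27.2727)^0.23
    = 9.0 × 2.1390 = 19.2513 m/s

19.25 m/s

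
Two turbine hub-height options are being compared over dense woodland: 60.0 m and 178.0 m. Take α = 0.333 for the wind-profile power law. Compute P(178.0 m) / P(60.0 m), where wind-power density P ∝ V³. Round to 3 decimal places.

2.963

Speed ratio: V_B/V_A = (z_B/z_A)^α = (178.0/60.0)^0.333 = (2.9667)^0.333 = 1.43637
Power-density ratio: P_B/P_A = (V_B/V_A)³ = (1.43637)³ = 2.96344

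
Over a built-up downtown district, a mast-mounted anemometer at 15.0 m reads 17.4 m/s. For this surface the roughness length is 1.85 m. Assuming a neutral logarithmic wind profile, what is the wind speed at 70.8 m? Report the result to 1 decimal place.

Log law: V(z) ∝ ln(z/z₀), so V₂/V₁ = ln(z₂/z₀) / ln(z₁/z₀).
ln(70.8/1.85) = 3.6447, ln(15.0/1.85) = 2.0929
V₂ = 17.4 × 3.6447/2.0929 = 17.4 × 1.7415 = 30.3017 m/s

30.3 m/s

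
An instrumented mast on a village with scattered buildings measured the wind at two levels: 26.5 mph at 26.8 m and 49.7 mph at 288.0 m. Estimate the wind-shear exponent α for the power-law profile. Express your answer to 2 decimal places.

Power law: V₂/V₁ = (z₂/z₁)^α ⇒ α = ln(V₂/V₁) / ln(z₂/z₁)
α = ln(49.7/26.5) / ln(288.0/26.8) = ln(1.8755) / ln(10.7463)
  = 0.62886 / 2.37456 = 0.26483

α ≈ 0.26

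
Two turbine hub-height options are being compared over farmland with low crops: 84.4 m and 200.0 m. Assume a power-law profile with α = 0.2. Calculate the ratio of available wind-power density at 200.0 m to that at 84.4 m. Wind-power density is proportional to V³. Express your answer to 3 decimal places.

Speed ratio: V_B/V_A = (z_B/z_A)^α = (200.0/84.4)^0.2 = (2.3697)^0.2 = 1.18833
Power-density ratio: P_B/P_A = (V_B/V_A)³ = (1.18833)³ = 1.67808

1.678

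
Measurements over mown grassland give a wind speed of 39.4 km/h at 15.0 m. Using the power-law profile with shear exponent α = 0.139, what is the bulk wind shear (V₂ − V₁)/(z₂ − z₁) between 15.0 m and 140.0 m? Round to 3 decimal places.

Power law: V₂ = V₁ · (z₂/z₁)^α = 39.4 × (9.3333)^0.139 = 53.7442 km/h
ΔV/Δz = (53.7442 − 39.4)/(140.0 − 15.0) = 14.3442/125.0000 = 0.11475 km/h/m

0.115 km/h/m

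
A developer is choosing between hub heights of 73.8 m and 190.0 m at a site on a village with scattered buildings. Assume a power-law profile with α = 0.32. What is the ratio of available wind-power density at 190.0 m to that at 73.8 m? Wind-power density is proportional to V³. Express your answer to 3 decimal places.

2.479

Speed ratio: V_B/V_A = (z_B/z_A)^α = (190.0/73.8)^0.32 = (2.5745)^0.32 = 1.35339
Power-density ratio: P_B/P_A = (V_B/V_A)³ = (1.35339)³ = 2.47896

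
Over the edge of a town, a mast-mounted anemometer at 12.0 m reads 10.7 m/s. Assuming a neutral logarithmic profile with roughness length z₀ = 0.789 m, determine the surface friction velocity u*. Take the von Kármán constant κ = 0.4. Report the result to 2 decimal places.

Log law: V(z) = (u*/κ) · ln(z/z₀) ⇒ u* = κ · V / ln(z/z₀)
u* = 0.4 × 10.7 / ln(12.0/0.789) = 0.4 × 10.7 / 2.7219
   = 4.2800 / 2.7219 = 1.5724 m/s

u* ≈ 1.57 m/s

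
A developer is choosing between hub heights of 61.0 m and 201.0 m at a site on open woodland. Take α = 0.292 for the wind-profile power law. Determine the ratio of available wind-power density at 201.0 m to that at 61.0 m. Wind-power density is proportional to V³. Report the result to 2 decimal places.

Speed ratio: V_B/V_A = (z_B/z_A)^α = (201.0/61.0)^0.292 = (3.2951)^0.292 = 1.41650
Power-density ratio: P_B/P_A = (V_B/V_A)³ = (1.41650)³ = 2.84217

2.84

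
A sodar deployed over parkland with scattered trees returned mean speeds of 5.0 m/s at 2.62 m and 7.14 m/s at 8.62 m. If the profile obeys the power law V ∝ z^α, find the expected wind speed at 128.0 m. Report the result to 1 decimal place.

16.0 m/s

First find α: α = ln(V₂/V₁)/ln(z₂/z₁) = ln(7.14/5.0)/ln(8.62/2.62) = 0.35627/1.19091 = 0.2992
Extrapolate from 8.62 m to 128.0 m: V₃ = 7.14 × (128.0/8.62)^0.2992 = 7.14 × 2.2414 = 16.0039 m/s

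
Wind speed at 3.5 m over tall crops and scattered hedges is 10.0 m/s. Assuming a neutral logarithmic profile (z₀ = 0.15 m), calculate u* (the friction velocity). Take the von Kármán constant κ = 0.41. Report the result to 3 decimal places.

Log law: V(z) = (u*/κ) · ln(z/z₀) ⇒ u* = κ · V / ln(z/z₀)
u* = 0.41 × 10.0 / ln(3.5/0.15) = 0.41 × 10.0 / 3.1499
   = 4.1000 / 3.1499 = 1.3016 m/s

u* ≈ 1.302 m/s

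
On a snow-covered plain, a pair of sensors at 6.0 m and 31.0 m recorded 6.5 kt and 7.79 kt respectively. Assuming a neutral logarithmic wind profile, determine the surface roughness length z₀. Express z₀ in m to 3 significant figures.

Log law: V(z) ∝ ln(z/z₀). With r = V₁/V₂ = 6.5/7.79 = 0.83440,
r · ln(z₂/z₀) = ln(z₁/z₀) ⇒ ln z₀ = (ln z₁ − r·ln z₂)/(1 − r)
ln z₀ = (1.79176 − 0.83440×3.43399) / 0.16560 = -6.4830
z₀ = exp(-6.4830) = 0.001529 m

z₀ ≈ 0.00153 m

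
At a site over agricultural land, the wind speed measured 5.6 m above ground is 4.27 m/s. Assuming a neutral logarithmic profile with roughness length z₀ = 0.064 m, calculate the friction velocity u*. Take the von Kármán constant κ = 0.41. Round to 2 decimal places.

Log law: V(z) = (u*/κ) · ln(z/z₀) ⇒ u* = κ · V / ln(z/z₀)
u* = 0.41 × 4.27 / ln(5.6/0.064) = 0.41 × 4.27 / 4.4716
   = 1.7507 / 4.4716 = 0.3915 m/s

u* ≈ 0.39 m/s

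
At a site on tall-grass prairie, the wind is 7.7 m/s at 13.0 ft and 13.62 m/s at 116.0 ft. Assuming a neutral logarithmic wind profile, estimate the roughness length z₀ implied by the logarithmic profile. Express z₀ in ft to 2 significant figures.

Log law: V(z) ∝ ln(z/z₀). With r = V₁/V₂ = 7.7/13.62 = 0.56535,
r · ln(z₂/z₀) = ln(z₁/z₀) ⇒ ln z₀ = (ln z₁ − r·ln z₂)/(1 − r)
ln z₀ = (2.56495 − 0.56535×4.75359) / 0.43465 = -0.2818
z₀ = exp(-0.2818) = 0.7545 ft

z₀ ≈ 0.75 ft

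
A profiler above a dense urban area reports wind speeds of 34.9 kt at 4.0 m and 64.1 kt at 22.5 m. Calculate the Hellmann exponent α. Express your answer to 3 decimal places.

α ≈ 0.352

Power law: V₂/V₁ = (z₂/z₁)^α ⇒ α = ln(V₂/V₁) / ln(z₂/z₁)
α = ln(64.1/34.9) / ln(22.5/4.0) = ln(1.8367) / ln(5.6250)
  = 0.60796 / 1.72722 = 0.35199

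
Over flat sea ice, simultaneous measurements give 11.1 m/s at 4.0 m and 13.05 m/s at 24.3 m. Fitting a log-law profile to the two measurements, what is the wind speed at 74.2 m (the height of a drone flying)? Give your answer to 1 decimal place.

14.3 m/s

Log law: V ∝ ln(z/z₀). From the pair, with r = V₁/V₂ = 0.85057,
ln z₀ = (ln z₁ − r·ln z₂)/(1 − r) = (1.3863 − 0.85057×3.1905)/0.14943 = -8.8837 → z₀ = 0.0001386 m
V₃ = V₁ · ln(z₃/z₀)/ln(z₁/z₀) = 11.1 × 13.1904/10.2700 = 14.2565 m/s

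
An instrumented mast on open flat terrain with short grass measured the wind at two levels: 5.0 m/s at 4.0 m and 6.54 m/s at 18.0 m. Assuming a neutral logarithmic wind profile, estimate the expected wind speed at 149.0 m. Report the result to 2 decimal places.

8.70 m/s

Log law: V ∝ ln(z/z₀). From the pair, with r = V₁/V₂ = 0.76453,
ln z₀ = (ln z₁ − r·ln z₂)/(1 − r) = (1.3863 − 0.76453×2.8904)/0.23547 = -3.4971 → z₀ = 0.03029 m
V₃ = V₁ · ln(z₃/z₀)/ln(z₁/z₀) = 5.0 × 8.5010/4.8834 = 8.7041 m/s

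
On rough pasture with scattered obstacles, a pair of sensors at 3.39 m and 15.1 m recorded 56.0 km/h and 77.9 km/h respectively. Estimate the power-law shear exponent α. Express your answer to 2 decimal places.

α ≈ 0.22

Power law: V₂/V₁ = (z₂/z₁)^α ⇒ α = ln(V₂/V₁) / ln(z₂/z₁)
α = ln(77.9/56.0) / ln(15.1/3.39) = ln(1.3911) / ln(4.4543)
  = 0.33007 / 1.49386 = 0.22095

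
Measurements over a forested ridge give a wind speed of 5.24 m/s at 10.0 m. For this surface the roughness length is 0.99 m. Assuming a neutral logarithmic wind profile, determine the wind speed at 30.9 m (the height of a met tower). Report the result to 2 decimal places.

Log law: V(z) ∝ ln(z/z₀), so V₂/V₁ = ln(z₂/z₀) / ln(z₁/z₀).
ln(30.9/0.99) = 3.4408, ln(10.0/0.99) = 2.3126
V₂ = 5.24 × 3.4408/2.3126 = 5.24 × 1.4878 = 7.7962 m/s

7.80 m/s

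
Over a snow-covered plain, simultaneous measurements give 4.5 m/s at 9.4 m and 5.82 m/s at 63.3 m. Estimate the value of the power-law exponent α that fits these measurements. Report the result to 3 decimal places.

α ≈ 0.135

Power law: V₂/V₁ = (z₂/z₁)^α ⇒ α = ln(V₂/V₁) / ln(z₂/z₁)
α = ln(5.82/4.5) / ln(63.3/9.4) = ln(1.2933) / ln(6.7340)
  = 0.25722 / 1.90718 = 0.13487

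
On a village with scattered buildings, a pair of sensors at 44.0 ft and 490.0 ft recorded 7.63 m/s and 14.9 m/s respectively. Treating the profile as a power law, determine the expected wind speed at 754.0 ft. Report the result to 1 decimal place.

16.8 m/s

First find α: α = ln(V₂/V₁)/ln(z₂/z₁) = ln(14.9/7.63)/ln(490.0/44.0) = 0.66927/2.41022 = 0.2777
Extrapolate from 490.0 ft to 754.0 ft: V₃ = 14.9 × (754.0/490.0)^0.2777 = 14.9 × 1.1271 = 16.7943 m/s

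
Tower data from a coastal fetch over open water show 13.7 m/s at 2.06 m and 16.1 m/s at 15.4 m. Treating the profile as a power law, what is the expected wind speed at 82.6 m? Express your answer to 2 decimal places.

18.42 m/s

First find α: α = ln(V₂/V₁)/ln(z₂/z₁) = ln(16.1/13.7)/ln(15.4/2.06) = 0.16142/2.01166 = 0.0802
Extrapolate from 15.4 m to 82.6 m: V₃ = 16.1 × (82.6/15.4)^0.0802 = 16.1 × 1.1443 = 18.4230 m/s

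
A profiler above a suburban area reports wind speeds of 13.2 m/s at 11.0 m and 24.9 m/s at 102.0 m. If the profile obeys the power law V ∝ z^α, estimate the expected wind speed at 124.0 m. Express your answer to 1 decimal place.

First find α: α = ln(V₂/V₁)/ln(z₂/z₁) = ln(24.9/13.2)/ln(102.0/11.0) = 0.63465/2.22708 = 0.2850
Extrapolate from 102.0 m to 124.0 m: V₃ = 24.9 × (124.0/102.0)^0.2850 = 24.9 × 1.0572 = 26.3252 m/s

26.3 m/s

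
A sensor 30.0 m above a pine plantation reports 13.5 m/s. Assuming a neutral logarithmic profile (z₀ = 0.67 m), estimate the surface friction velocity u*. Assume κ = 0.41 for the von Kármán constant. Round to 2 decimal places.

Log law: V(z) = (u*/κ) · ln(z/z₀) ⇒ u* = κ · V / ln(z/z₀)
u* = 0.41 × 13.5 / ln(30.0/0.67) = 0.41 × 13.5 / 3.8017
   = 5.5350 / 3.8017 = 1.4559 m/s

u* ≈ 1.46 m/s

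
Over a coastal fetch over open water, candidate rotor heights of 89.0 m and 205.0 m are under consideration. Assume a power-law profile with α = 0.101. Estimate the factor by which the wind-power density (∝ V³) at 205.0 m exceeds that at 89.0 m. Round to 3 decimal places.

1.288

Speed ratio: V_B/V_A = (z_B/z_A)^α = (205.0/89.0)^0.101 = (2.3034)^0.101 = 1.08792
Power-density ratio: P_B/P_A = (V_B/V_A)³ = (1.08792)³ = 1.28765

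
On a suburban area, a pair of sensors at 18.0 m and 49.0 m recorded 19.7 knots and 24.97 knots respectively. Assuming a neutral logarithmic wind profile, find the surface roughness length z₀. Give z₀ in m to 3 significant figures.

Log law: V(z) ∝ ln(z/z₀). With r = V₁/V₂ = 19.7/24.97 = 0.78895,
r · ln(z₂/z₀) = ln(z₁/z₀) ⇒ ln z₀ = (ln z₁ − r·ln z₂)/(1 − r)
ln z₀ = (2.89037 − 0.78895×3.89182) / 0.21105 = -0.8532
z₀ = exp(-0.8532) = 0.4261 m

z₀ ≈ 0.426 m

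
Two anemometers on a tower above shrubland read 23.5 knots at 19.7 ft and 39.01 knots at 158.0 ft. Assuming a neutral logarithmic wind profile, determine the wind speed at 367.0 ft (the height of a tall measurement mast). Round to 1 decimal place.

Log law: V ∝ ln(z/z₀). From the pair, with r = V₁/V₂ = 0.60241,
ln z₀ = (ln z₁ − r·ln z₂)/(1 − r) = (2.9806 − 0.60241×5.0626)/0.39759 = -0.1739 → z₀ = 0.8404 ft
V₃ = V₁ · ln(z₃/z₀)/ln(z₁/z₀) = 23.5 × 6.0793/3.1545 = 45.2883 knots

45.3 knots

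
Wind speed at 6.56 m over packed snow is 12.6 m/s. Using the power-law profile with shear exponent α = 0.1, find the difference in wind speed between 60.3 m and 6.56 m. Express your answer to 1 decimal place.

Power law: V₂ = V₁ · (z₂/z₁)^α = 12.6 × (9.1921)^0.1 = 15.7294 m/s
ΔV = 15.7294 − 12.6 = 3.1294 m/s

3.1 m/s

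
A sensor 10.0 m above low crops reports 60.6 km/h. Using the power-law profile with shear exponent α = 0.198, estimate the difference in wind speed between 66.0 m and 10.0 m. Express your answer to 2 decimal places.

Power law: V₂ = V₁ · (z₂/z₁)^α = 60.6 × (6.6000)^0.198 = 88.0526 km/h
ΔV = 88.0526 − 60.6 = 27.4526 km/h

27.45 km/h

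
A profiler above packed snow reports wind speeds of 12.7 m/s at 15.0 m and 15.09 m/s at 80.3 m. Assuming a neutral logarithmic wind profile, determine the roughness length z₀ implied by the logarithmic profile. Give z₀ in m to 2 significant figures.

z₀ ≈ 0.0020 m

Log law: V(z) ∝ ln(z/z₀). With r = V₁/V₂ = 12.7/15.09 = 0.84162,
r · ln(z₂/z₀) = ln(z₁/z₀) ⇒ ln z₀ = (ln z₁ − r·ln z₂)/(1 − r)
ln z₀ = (2.70805 − 0.84162×4.38577) / 0.15838 = -6.2070
z₀ = exp(-6.2070) = 0.002015 m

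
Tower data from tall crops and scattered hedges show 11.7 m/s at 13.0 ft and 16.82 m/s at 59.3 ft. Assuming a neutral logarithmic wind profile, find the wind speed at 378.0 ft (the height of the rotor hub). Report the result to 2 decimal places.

23.07 m/s

Log law: V ∝ ln(z/z₀). From the pair, with r = V₁/V₂ = 0.69560,
ln z₀ = (ln z₁ − r·ln z₂)/(1 − r) = (2.5649 − 0.69560×4.0826)/0.30440 = -0.9031 → z₀ = 0.4053 ft
V₃ = V₁ · ln(z₃/z₀)/ln(z₁/z₀) = 11.7 × 6.8380/3.4681 = 23.0689 m/s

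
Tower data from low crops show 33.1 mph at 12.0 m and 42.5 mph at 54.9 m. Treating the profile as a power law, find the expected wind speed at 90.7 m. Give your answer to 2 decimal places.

First find α: α = ln(V₂/V₁)/ln(z₂/z₁) = ln(42.5/33.1)/ln(54.9/12.0) = 0.24997/1.52061 = 0.1644
Extrapolate from 54.9 m to 90.7 m: V₃ = 42.5 × (90.7/54.9)^0.1644 = 42.5 × 1.0860 = 46.1563 mph

46.16 mph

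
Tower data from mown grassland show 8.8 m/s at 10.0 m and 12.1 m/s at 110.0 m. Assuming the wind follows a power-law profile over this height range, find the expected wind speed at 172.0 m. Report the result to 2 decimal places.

First find α: α = ln(V₂/V₁)/ln(z₂/z₁) = ln(12.1/8.8)/ln(110.0/10.0) = 0.31845/2.39790 = 0.1328
Extrapolate from 110.0 m to 172.0 m: V₃ = 12.1 × (172.0/110.0)^0.1328 = 12.1 × 1.0612 = 12.8401 m/s

12.84 m/s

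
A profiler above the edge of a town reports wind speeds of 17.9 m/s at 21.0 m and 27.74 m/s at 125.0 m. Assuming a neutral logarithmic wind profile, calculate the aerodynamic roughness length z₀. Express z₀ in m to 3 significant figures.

z₀ ≈ 0.818 m

Log law: V(z) ∝ ln(z/z₀). With r = V₁/V₂ = 17.9/27.74 = 0.64528,
r · ln(z₂/z₀) = ln(z₁/z₀) ⇒ ln z₀ = (ln z₁ − r·ln z₂)/(1 − r)
ln z₀ = (3.04452 − 0.64528×4.82831) / 0.35472 = -0.2004
z₀ = exp(-0.2004) = 0.8184 m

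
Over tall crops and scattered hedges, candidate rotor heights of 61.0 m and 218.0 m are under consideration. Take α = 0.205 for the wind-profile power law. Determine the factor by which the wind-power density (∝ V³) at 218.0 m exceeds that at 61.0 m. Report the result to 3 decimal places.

Speed ratio: V_B/V_A = (z_B/z_A)^α = (218.0/61.0)^0.205 = (3.5738)^0.205 = 1.29835
Power-density ratio: P_B/P_A = (V_B/V_A)³ = (1.29835)³ = 2.18863

2.189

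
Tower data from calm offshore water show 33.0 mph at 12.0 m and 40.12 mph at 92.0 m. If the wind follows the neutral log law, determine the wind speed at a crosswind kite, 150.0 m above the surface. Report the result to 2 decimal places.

41.83 mph

Log law: V ∝ ln(z/z₀). From the pair, with r = V₁/V₂ = 0.82253,
ln z₀ = (ln z₁ − r·ln z₂)/(1 − r) = (2.4849 − 0.82253×4.5218)/0.17747 = -6.9557 → z₀ = 0.0009532 m
V₃ = V₁ · ln(z₃/z₀)/ln(z₁/z₀) = 33.0 × 11.9663/9.4406 = 41.8288 mph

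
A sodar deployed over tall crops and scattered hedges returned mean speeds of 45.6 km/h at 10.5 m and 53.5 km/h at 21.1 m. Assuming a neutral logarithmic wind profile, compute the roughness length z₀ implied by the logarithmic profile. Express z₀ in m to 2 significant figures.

z₀ ≈ 0.19 m

Log law: V(z) ∝ ln(z/z₀). With r = V₁/V₂ = 45.6/53.5 = 0.85234,
r · ln(z₂/z₀) = ln(z₁/z₀) ⇒ ln z₀ = (ln z₁ − r·ln z₂)/(1 − r)
ln z₀ = (2.35138 − 0.85234×3.04927) / 0.14766 = -1.6770
z₀ = exp(-1.6770) = 0.1869 m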